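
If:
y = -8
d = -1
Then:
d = -1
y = -8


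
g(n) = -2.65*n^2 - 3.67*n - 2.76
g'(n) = -5.3*n - 3.67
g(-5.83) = -71.43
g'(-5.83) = 27.23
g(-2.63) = -11.44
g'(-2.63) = 10.27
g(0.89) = -8.13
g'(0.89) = -8.39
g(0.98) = -8.90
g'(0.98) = -8.86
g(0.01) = -2.80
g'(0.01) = -3.72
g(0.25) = -3.84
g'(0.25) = -5.00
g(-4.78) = -45.77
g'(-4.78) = 21.66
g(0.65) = -6.27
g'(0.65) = -7.12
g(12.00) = -428.40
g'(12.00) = -67.27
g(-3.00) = -15.60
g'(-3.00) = 12.23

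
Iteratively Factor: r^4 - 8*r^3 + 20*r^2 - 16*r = (r - 2)*(r^3 - 6*r^2 + 8*r) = (r - 2)^2*(r^2 - 4*r) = (r - 4)*(r - 2)^2*(r)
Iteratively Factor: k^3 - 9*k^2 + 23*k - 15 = (k - 5)*(k^2 - 4*k + 3) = (k - 5)*(k - 1)*(k - 3)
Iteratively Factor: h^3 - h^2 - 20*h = (h)*(h^2 - h - 20) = h*(h + 4)*(h - 5)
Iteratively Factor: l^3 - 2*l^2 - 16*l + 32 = (l - 4)*(l^2 + 2*l - 8) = (l - 4)*(l + 4)*(l - 2)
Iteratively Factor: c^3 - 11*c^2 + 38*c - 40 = (c - 4)*(c^2 - 7*c + 10) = (c - 4)*(c - 2)*(c - 5)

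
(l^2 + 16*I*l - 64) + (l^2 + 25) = 2*l^2 + 16*I*l - 39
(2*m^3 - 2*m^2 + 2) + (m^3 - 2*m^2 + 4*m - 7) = 3*m^3 - 4*m^2 + 4*m - 5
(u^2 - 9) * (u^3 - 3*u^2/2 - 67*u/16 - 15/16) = u^5 - 3*u^4/2 - 211*u^3/16 + 201*u^2/16 + 603*u/16 + 135/16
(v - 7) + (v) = 2*v - 7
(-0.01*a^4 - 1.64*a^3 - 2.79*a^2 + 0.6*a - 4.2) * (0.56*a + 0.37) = -0.0056*a^5 - 0.9221*a^4 - 2.1692*a^3 - 0.6963*a^2 - 2.13*a - 1.554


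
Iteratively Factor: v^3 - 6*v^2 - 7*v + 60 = (v - 4)*(v^2 - 2*v - 15) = (v - 4)*(v + 3)*(v - 5)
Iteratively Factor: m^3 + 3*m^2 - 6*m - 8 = (m - 2)*(m^2 + 5*m + 4) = (m - 2)*(m + 1)*(m + 4)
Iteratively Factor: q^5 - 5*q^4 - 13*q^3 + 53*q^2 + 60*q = (q + 1)*(q^4 - 6*q^3 - 7*q^2 + 60*q) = (q + 1)*(q + 3)*(q^3 - 9*q^2 + 20*q) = (q - 4)*(q + 1)*(q + 3)*(q^2 - 5*q) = (q - 5)*(q - 4)*(q + 1)*(q + 3)*(q)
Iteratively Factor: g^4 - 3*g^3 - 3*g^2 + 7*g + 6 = (g + 1)*(g^3 - 4*g^2 + g + 6) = (g + 1)^2*(g^2 - 5*g + 6) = (g - 2)*(g + 1)^2*(g - 3)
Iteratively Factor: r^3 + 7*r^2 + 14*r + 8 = (r + 2)*(r^2 + 5*r + 4) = (r + 1)*(r + 2)*(r + 4)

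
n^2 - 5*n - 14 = (n - 7)*(n + 2)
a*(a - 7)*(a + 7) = a^3 - 49*a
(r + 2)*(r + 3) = r^2 + 5*r + 6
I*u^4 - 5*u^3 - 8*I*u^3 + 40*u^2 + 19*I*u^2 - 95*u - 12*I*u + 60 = (u - 4)*(u - 3)*(u + 5*I)*(I*u - I)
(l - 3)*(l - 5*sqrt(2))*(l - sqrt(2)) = l^3 - 6*sqrt(2)*l^2 - 3*l^2 + 10*l + 18*sqrt(2)*l - 30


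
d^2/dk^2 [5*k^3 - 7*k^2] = 30*k - 14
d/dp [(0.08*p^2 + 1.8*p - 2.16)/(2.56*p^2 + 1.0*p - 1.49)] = (-4.528*p^2 + 10.8208*p - 0.522)/(6.5536*p^4 + 5.12*p^3 - 6.6288*p^2 - 2.98*p + 2.2201)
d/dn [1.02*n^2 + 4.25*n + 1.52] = 2.04*n + 4.25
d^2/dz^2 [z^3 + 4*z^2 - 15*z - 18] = 6*z + 8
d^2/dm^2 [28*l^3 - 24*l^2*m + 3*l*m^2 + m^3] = 6*l + 6*m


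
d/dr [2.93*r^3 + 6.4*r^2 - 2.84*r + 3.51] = 8.79*r^2 + 12.8*r - 2.84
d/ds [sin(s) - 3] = cos(s)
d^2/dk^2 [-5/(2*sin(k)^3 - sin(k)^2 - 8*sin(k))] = 10*((sin(k) + cos(2*k) + 7)*(13*sin(k)/4 + 9*sin(3*k)/4 - cos(2*k))*sin(k) + 4*(-3*sin(k)^2 + sin(k) + 4)^2*cos(k)^2)/((sin(k) + cos(2*k) + 7)^3*sin(k)^3)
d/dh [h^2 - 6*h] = 2*h - 6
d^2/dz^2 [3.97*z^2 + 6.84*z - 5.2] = 7.94000000000000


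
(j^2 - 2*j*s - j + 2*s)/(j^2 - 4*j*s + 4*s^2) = (1 - j)/(-j + 2*s)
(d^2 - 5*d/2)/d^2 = (d - 5/2)/d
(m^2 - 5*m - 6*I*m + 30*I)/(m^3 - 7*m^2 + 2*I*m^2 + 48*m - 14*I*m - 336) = (m - 5)/(m^2 + m*(-7 + 8*I) - 56*I)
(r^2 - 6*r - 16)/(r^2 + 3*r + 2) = (r - 8)/(r + 1)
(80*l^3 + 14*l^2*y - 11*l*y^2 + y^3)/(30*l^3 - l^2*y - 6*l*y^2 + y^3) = (-8*l + y)/(-3*l + y)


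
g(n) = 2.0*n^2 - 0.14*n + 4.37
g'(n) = 4.0*n - 0.14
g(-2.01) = 12.73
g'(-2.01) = -8.18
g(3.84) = 33.32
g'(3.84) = 15.22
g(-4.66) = 48.45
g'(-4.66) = -18.78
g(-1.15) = 7.18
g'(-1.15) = -4.74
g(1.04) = 6.39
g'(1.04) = 4.02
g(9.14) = 170.17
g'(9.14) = 36.42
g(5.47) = 63.45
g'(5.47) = 21.74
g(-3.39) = 27.83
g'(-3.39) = -13.70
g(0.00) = 4.37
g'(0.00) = -0.14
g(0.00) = 4.37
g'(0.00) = -0.14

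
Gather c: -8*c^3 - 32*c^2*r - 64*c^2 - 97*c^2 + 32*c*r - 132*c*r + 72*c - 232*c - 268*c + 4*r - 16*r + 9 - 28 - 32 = -8*c^3 + c^2*(-32*r - 161) + c*(-100*r - 428) - 12*r - 51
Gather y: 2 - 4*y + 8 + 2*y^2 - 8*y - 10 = 2*y^2 - 12*y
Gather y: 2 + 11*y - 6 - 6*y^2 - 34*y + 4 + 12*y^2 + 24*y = 6*y^2 + y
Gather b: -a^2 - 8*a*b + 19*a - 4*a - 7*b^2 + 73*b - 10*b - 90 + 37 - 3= -a^2 + 15*a - 7*b^2 + b*(63 - 8*a) - 56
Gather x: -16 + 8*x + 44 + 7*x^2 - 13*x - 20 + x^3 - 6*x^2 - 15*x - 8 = x^3 + x^2 - 20*x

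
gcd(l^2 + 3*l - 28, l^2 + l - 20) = l - 4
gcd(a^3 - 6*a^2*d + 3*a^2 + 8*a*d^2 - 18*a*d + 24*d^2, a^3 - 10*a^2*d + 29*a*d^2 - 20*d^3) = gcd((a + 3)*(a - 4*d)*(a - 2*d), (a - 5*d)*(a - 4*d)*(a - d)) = a - 4*d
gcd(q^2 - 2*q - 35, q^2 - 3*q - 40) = q + 5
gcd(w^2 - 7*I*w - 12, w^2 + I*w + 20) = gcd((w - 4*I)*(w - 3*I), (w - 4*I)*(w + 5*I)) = w - 4*I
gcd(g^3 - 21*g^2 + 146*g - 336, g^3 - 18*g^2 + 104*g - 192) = g^2 - 14*g + 48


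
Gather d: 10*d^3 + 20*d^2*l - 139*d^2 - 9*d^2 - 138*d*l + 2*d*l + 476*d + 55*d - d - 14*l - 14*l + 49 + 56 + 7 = 10*d^3 + d^2*(20*l - 148) + d*(530 - 136*l) - 28*l + 112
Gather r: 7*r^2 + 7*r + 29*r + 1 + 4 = 7*r^2 + 36*r + 5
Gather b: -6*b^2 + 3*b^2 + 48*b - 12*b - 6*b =-3*b^2 + 30*b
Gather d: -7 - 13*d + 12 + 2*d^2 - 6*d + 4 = 2*d^2 - 19*d + 9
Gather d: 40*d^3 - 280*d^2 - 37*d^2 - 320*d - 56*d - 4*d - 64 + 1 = 40*d^3 - 317*d^2 - 380*d - 63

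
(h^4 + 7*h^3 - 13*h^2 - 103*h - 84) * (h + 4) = h^5 + 11*h^4 + 15*h^3 - 155*h^2 - 496*h - 336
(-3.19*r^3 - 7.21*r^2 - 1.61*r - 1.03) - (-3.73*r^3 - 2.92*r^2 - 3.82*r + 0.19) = 0.54*r^3 - 4.29*r^2 + 2.21*r - 1.22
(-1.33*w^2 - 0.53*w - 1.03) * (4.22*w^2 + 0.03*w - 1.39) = -5.6126*w^4 - 2.2765*w^3 - 2.5138*w^2 + 0.7058*w + 1.4317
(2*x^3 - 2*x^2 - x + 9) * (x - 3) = 2*x^4 - 8*x^3 + 5*x^2 + 12*x - 27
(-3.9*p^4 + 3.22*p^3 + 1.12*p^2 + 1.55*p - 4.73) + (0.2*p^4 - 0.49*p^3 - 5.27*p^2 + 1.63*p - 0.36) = -3.7*p^4 + 2.73*p^3 - 4.15*p^2 + 3.18*p - 5.09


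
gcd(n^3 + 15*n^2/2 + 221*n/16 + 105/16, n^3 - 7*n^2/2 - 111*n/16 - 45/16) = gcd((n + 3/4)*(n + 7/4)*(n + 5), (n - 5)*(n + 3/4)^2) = n + 3/4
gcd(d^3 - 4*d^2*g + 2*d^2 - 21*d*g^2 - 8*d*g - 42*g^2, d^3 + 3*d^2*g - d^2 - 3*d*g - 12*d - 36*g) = d + 3*g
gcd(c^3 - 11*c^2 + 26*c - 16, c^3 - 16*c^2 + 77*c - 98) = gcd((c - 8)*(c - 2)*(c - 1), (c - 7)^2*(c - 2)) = c - 2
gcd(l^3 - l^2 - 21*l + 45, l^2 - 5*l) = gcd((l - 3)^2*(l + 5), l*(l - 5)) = 1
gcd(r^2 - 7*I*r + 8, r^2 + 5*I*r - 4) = r + I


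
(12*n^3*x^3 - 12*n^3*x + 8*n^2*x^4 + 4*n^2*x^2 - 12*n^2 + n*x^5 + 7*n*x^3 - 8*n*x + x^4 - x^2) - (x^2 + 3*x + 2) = 12*n^3*x^3 - 12*n^3*x + 8*n^2*x^4 + 4*n^2*x^2 - 12*n^2 + n*x^5 + 7*n*x^3 - 8*n*x + x^4 - 2*x^2 - 3*x - 2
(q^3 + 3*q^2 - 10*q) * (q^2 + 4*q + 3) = q^5 + 7*q^4 + 5*q^3 - 31*q^2 - 30*q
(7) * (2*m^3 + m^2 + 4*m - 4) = 14*m^3 + 7*m^2 + 28*m - 28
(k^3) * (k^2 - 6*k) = k^5 - 6*k^4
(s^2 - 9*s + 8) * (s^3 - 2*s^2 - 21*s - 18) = s^5 - 11*s^4 + 5*s^3 + 155*s^2 - 6*s - 144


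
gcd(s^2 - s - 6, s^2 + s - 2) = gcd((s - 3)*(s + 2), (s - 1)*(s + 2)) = s + 2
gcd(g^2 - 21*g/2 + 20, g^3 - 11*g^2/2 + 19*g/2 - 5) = g - 5/2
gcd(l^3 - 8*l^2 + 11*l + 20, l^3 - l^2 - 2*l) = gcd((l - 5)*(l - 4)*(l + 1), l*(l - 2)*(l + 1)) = l + 1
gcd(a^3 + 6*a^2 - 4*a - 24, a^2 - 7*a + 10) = a - 2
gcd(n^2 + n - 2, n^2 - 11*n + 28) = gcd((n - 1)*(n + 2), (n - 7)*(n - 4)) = 1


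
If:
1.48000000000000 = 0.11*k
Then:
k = 13.45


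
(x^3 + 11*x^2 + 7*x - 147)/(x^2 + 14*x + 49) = x - 3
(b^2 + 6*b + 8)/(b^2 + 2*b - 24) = (b^2 + 6*b + 8)/(b^2 + 2*b - 24)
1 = 1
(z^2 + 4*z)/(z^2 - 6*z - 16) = z*(z + 4)/(z^2 - 6*z - 16)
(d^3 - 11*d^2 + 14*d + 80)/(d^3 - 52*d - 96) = (d - 5)/(d + 6)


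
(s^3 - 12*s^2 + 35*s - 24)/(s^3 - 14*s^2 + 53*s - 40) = (s - 3)/(s - 5)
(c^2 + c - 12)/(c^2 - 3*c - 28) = (c - 3)/(c - 7)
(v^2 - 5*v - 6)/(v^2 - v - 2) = (v - 6)/(v - 2)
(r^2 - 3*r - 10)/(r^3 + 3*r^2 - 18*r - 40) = (r - 5)/(r^2 + r - 20)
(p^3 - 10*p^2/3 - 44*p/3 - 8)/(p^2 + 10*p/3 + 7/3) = (3*p^3 - 10*p^2 - 44*p - 24)/(3*p^2 + 10*p + 7)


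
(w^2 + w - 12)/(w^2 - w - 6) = (w + 4)/(w + 2)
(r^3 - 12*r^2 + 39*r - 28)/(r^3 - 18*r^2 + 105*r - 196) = (r - 1)/(r - 7)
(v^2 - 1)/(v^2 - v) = (v + 1)/v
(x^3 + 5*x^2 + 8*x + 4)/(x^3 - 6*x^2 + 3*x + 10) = (x^2 + 4*x + 4)/(x^2 - 7*x + 10)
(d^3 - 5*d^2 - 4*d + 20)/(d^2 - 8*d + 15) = (d^2 - 4)/(d - 3)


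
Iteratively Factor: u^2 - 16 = (u + 4)*(u - 4)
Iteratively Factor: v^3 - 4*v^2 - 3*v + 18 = (v + 2)*(v^2 - 6*v + 9) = (v - 3)*(v + 2)*(v - 3)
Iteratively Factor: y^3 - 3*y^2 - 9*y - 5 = (y + 1)*(y^2 - 4*y - 5) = (y + 1)^2*(y - 5)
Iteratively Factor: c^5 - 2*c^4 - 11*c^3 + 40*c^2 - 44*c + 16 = (c - 1)*(c^4 - c^3 - 12*c^2 + 28*c - 16) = (c - 2)*(c - 1)*(c^3 + c^2 - 10*c + 8) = (c - 2)*(c - 1)*(c + 4)*(c^2 - 3*c + 2) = (c - 2)*(c - 1)^2*(c + 4)*(c - 2)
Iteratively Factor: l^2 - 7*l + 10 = (l - 5)*(l - 2)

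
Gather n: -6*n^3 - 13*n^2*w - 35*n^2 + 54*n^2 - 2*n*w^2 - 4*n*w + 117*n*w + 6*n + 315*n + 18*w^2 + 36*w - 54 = -6*n^3 + n^2*(19 - 13*w) + n*(-2*w^2 + 113*w + 321) + 18*w^2 + 36*w - 54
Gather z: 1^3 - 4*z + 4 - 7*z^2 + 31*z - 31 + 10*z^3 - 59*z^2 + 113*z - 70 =10*z^3 - 66*z^2 + 140*z - 96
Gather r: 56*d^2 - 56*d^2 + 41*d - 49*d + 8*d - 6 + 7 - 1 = 0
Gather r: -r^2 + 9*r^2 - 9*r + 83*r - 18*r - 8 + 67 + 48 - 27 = 8*r^2 + 56*r + 80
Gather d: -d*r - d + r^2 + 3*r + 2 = d*(-r - 1) + r^2 + 3*r + 2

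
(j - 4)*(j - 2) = j^2 - 6*j + 8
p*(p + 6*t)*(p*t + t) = p^3*t + 6*p^2*t^2 + p^2*t + 6*p*t^2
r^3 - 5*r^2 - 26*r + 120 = (r - 6)*(r - 4)*(r + 5)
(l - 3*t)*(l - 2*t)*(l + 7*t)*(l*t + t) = l^4*t + 2*l^3*t^2 + l^3*t - 29*l^2*t^3 + 2*l^2*t^2 + 42*l*t^4 - 29*l*t^3 + 42*t^4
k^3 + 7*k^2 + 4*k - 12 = (k - 1)*(k + 2)*(k + 6)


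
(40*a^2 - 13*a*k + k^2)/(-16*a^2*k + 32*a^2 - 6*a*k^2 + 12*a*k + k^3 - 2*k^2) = (-5*a + k)/(2*a*k - 4*a + k^2 - 2*k)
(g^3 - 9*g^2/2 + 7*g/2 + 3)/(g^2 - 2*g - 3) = (g^2 - 3*g/2 - 1)/(g + 1)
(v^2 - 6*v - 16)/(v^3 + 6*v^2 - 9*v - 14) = (v^2 - 6*v - 16)/(v^3 + 6*v^2 - 9*v - 14)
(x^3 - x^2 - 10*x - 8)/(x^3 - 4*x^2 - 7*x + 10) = (x^2 - 3*x - 4)/(x^2 - 6*x + 5)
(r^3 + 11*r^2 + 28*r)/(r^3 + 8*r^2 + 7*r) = (r + 4)/(r + 1)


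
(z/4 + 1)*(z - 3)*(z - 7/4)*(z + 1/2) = z^4/4 - z^3/16 - 113*z^2/32 + 113*z/32 + 21/8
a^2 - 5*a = a*(a - 5)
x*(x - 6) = x^2 - 6*x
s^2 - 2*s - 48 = (s - 8)*(s + 6)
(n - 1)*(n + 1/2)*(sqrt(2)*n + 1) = sqrt(2)*n^3 - sqrt(2)*n^2/2 + n^2 - sqrt(2)*n/2 - n/2 - 1/2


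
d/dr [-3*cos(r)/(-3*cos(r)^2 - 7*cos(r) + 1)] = 3*(3*cos(r)^2 + 1)*sin(r)/(-3*sin(r)^2 + 7*cos(r) + 2)^2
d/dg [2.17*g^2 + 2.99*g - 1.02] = 4.34*g + 2.99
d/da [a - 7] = 1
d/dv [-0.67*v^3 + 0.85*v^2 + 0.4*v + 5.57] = -2.01*v^2 + 1.7*v + 0.4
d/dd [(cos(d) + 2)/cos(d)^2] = (cos(d) + 4)*sin(d)/cos(d)^3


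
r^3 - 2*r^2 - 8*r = r*(r - 4)*(r + 2)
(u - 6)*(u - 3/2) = u^2 - 15*u/2 + 9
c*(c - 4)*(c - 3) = c^3 - 7*c^2 + 12*c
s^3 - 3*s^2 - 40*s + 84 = (s - 7)*(s - 2)*(s + 6)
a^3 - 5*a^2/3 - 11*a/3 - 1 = (a - 3)*(a + 1/3)*(a + 1)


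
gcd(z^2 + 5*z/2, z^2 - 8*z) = z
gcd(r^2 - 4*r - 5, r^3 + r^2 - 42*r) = 1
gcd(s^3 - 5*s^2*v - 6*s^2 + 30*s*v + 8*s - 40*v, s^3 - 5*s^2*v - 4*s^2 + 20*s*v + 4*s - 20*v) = s^2 - 5*s*v - 2*s + 10*v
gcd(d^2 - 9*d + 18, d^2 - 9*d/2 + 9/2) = d - 3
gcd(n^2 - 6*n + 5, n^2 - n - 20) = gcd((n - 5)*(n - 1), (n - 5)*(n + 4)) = n - 5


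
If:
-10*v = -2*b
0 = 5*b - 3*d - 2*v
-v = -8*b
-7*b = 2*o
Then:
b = 0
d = 0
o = 0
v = 0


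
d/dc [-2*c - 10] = -2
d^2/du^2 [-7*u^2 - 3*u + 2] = -14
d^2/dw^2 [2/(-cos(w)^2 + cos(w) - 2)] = 2*(-4*sin(w)^4 - 5*sin(w)^2 - 23*cos(w)/4 + 3*cos(3*w)/4 + 7)/(sin(w)^2 + cos(w) - 3)^3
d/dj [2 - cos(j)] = sin(j)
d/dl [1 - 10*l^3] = -30*l^2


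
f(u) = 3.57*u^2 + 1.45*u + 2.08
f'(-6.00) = -41.39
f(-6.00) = 121.90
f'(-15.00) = -105.65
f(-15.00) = 783.58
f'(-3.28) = -21.97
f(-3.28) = 35.73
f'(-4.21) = -28.61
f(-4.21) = 59.25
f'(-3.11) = -20.76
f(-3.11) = 32.10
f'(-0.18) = 0.16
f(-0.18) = 1.93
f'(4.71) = 35.08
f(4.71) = 88.11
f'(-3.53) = -23.75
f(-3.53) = 41.45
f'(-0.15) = 0.38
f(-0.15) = 1.94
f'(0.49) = 4.95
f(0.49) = 3.65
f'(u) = 7.14*u + 1.45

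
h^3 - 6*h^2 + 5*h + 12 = (h - 4)*(h - 3)*(h + 1)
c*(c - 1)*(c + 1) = c^3 - c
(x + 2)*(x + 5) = x^2 + 7*x + 10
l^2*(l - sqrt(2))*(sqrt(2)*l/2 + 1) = sqrt(2)*l^4/2 - sqrt(2)*l^2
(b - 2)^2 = b^2 - 4*b + 4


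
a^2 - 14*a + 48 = (a - 8)*(a - 6)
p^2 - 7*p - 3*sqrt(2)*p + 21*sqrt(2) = (p - 7)*(p - 3*sqrt(2))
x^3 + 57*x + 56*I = (x - 8*I)*(x + I)*(x + 7*I)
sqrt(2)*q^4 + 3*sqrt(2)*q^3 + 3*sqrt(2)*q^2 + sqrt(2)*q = q*(q + 1)^2*(sqrt(2)*q + sqrt(2))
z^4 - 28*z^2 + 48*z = z*(z - 4)*(z - 2)*(z + 6)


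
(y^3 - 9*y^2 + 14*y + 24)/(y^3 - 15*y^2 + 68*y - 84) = (y^2 - 3*y - 4)/(y^2 - 9*y + 14)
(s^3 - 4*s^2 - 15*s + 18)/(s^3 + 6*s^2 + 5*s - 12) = (s - 6)/(s + 4)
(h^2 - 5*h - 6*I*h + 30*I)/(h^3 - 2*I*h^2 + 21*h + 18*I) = (h - 5)/(h^2 + 4*I*h - 3)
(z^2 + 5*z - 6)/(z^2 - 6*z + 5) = (z + 6)/(z - 5)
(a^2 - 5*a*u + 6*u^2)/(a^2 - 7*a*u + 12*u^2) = (-a + 2*u)/(-a + 4*u)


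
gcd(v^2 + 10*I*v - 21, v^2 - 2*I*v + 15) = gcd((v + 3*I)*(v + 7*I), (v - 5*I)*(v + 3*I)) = v + 3*I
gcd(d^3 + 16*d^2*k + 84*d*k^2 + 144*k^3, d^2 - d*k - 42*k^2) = d + 6*k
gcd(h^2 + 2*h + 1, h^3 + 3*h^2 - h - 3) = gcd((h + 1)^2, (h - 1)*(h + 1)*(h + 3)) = h + 1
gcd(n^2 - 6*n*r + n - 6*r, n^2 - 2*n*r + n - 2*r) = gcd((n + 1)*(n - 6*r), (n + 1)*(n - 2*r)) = n + 1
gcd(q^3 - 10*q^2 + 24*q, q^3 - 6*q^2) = q^2 - 6*q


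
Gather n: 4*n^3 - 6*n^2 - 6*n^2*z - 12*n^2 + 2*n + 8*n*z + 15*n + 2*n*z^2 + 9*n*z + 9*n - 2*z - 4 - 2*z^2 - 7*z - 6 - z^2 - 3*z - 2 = 4*n^3 + n^2*(-6*z - 18) + n*(2*z^2 + 17*z + 26) - 3*z^2 - 12*z - 12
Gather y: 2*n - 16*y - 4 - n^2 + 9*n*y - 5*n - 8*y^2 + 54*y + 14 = -n^2 - 3*n - 8*y^2 + y*(9*n + 38) + 10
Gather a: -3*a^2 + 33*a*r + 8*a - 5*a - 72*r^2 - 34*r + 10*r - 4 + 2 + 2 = -3*a^2 + a*(33*r + 3) - 72*r^2 - 24*r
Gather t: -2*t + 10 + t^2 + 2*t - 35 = t^2 - 25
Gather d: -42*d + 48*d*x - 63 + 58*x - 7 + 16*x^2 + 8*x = d*(48*x - 42) + 16*x^2 + 66*x - 70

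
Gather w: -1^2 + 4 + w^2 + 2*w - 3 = w^2 + 2*w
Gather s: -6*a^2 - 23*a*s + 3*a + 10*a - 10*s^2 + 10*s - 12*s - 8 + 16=-6*a^2 + 13*a - 10*s^2 + s*(-23*a - 2) + 8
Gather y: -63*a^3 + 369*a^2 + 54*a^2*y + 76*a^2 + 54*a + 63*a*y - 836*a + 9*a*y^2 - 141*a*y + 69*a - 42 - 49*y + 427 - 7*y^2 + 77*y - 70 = -63*a^3 + 445*a^2 - 713*a + y^2*(9*a - 7) + y*(54*a^2 - 78*a + 28) + 315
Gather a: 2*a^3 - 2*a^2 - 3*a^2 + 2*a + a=2*a^3 - 5*a^2 + 3*a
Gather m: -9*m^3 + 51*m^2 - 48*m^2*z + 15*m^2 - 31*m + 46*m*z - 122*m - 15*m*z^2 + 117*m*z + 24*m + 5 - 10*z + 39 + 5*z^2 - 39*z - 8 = -9*m^3 + m^2*(66 - 48*z) + m*(-15*z^2 + 163*z - 129) + 5*z^2 - 49*z + 36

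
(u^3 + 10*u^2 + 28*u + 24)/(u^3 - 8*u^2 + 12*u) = (u^3 + 10*u^2 + 28*u + 24)/(u*(u^2 - 8*u + 12))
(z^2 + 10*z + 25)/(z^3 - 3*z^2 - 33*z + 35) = (z + 5)/(z^2 - 8*z + 7)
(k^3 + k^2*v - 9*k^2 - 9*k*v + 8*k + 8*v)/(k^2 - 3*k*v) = (k^3 + k^2*v - 9*k^2 - 9*k*v + 8*k + 8*v)/(k*(k - 3*v))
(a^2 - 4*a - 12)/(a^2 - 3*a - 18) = (a + 2)/(a + 3)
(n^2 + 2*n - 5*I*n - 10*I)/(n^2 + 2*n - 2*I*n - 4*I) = (n - 5*I)/(n - 2*I)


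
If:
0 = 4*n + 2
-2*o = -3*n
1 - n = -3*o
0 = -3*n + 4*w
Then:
No Solution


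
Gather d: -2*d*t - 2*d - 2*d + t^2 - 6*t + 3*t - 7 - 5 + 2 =d*(-2*t - 4) + t^2 - 3*t - 10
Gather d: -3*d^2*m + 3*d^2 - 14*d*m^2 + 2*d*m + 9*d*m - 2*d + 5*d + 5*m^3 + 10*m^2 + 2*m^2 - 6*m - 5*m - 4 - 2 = d^2*(3 - 3*m) + d*(-14*m^2 + 11*m + 3) + 5*m^3 + 12*m^2 - 11*m - 6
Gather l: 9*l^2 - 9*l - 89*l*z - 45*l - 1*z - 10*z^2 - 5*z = 9*l^2 + l*(-89*z - 54) - 10*z^2 - 6*z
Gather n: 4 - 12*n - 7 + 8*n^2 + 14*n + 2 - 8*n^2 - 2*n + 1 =0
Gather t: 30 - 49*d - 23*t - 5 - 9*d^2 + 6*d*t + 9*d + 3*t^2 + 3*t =-9*d^2 - 40*d + 3*t^2 + t*(6*d - 20) + 25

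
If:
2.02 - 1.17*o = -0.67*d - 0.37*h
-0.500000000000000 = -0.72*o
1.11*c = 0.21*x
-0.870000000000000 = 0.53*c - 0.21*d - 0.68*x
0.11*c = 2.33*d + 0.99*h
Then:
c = -0.13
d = 5.99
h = -14.11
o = 0.69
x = -0.67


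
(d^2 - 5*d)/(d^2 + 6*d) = (d - 5)/(d + 6)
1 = 1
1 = 1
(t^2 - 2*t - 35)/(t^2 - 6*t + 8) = (t^2 - 2*t - 35)/(t^2 - 6*t + 8)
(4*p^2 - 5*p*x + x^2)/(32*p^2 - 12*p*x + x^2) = (-p + x)/(-8*p + x)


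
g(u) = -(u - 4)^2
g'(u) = 8 - 2*u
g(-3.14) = -50.98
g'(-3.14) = 14.28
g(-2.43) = -41.34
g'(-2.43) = 12.86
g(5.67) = -2.79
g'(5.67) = -3.34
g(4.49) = -0.24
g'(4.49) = -0.98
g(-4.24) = -67.90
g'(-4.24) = 16.48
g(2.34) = -2.76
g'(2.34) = 3.32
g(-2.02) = -36.24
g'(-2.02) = 12.04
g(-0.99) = -24.90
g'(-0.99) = 9.98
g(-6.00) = -100.00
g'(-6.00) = 20.00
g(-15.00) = -361.00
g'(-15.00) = 38.00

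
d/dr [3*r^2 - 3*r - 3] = 6*r - 3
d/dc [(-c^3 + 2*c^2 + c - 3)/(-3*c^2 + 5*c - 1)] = (3*c^4 - 10*c^3 + 16*c^2 - 22*c + 14)/(9*c^4 - 30*c^3 + 31*c^2 - 10*c + 1)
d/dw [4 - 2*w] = -2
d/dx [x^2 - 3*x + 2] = 2*x - 3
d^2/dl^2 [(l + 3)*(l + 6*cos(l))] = -6*(l + 3)*cos(l) - 12*sin(l) + 2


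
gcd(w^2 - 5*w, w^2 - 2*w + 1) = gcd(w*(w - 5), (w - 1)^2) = 1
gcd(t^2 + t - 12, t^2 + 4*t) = t + 4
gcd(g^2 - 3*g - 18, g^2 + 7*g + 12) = g + 3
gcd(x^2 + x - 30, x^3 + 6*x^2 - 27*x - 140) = x - 5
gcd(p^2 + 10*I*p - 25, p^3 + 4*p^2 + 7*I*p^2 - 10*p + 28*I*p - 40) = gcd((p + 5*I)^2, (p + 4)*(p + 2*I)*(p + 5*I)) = p + 5*I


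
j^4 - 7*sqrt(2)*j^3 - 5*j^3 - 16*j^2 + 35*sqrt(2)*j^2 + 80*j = j*(j - 5)*(j - 8*sqrt(2))*(j + sqrt(2))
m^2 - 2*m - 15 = (m - 5)*(m + 3)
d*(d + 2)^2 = d^3 + 4*d^2 + 4*d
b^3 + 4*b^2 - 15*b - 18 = (b - 3)*(b + 1)*(b + 6)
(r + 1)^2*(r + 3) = r^3 + 5*r^2 + 7*r + 3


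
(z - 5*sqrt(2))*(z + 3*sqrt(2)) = z^2 - 2*sqrt(2)*z - 30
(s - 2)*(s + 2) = s^2 - 4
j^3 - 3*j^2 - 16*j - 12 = (j - 6)*(j + 1)*(j + 2)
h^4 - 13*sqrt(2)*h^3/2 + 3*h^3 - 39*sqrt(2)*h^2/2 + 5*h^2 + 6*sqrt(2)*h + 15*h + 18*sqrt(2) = (h + 3)*(h - 6*sqrt(2))*(h - sqrt(2))*(h + sqrt(2)/2)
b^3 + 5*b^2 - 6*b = b*(b - 1)*(b + 6)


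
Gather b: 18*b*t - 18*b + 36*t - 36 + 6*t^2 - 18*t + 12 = b*(18*t - 18) + 6*t^2 + 18*t - 24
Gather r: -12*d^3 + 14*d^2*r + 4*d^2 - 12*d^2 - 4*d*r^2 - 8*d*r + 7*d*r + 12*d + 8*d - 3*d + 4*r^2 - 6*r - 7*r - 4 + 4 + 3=-12*d^3 - 8*d^2 + 17*d + r^2*(4 - 4*d) + r*(14*d^2 - d - 13) + 3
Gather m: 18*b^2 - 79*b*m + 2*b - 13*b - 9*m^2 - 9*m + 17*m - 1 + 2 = 18*b^2 - 11*b - 9*m^2 + m*(8 - 79*b) + 1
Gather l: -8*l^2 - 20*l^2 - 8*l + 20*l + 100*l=-28*l^2 + 112*l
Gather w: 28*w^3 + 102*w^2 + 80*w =28*w^3 + 102*w^2 + 80*w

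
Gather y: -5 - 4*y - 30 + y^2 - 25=y^2 - 4*y - 60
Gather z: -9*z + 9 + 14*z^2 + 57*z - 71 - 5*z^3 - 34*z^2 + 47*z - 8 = -5*z^3 - 20*z^2 + 95*z - 70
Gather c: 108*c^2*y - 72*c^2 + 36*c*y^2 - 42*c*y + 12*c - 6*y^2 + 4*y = c^2*(108*y - 72) + c*(36*y^2 - 42*y + 12) - 6*y^2 + 4*y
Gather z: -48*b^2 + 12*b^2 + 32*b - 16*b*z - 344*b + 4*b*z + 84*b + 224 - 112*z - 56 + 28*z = -36*b^2 - 228*b + z*(-12*b - 84) + 168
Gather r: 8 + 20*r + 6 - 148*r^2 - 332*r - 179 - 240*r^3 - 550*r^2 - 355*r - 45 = -240*r^3 - 698*r^2 - 667*r - 210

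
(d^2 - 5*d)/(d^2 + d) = (d - 5)/(d + 1)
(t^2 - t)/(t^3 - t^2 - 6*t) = (1 - t)/(-t^2 + t + 6)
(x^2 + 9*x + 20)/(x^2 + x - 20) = (x + 4)/(x - 4)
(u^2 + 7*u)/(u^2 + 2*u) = (u + 7)/(u + 2)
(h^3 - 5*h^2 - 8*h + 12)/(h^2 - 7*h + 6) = h + 2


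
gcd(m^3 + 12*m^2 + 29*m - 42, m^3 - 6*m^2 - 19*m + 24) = m - 1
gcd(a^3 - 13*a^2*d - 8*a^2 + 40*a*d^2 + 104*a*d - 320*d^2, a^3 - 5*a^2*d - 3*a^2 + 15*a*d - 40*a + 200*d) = a^2 - 5*a*d - 8*a + 40*d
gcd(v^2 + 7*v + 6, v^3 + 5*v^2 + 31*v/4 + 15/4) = v + 1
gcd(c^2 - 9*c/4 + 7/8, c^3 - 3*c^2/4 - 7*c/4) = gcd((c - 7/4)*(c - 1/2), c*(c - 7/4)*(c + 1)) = c - 7/4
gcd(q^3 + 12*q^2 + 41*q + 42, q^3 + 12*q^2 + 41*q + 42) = q^3 + 12*q^2 + 41*q + 42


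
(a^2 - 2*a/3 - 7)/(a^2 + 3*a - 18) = (a + 7/3)/(a + 6)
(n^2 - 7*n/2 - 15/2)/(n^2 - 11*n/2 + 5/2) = (2*n + 3)/(2*n - 1)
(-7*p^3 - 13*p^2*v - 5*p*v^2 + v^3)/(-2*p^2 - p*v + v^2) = (7*p^2 + 6*p*v - v^2)/(2*p - v)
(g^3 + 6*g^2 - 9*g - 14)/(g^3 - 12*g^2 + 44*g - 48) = (g^2 + 8*g + 7)/(g^2 - 10*g + 24)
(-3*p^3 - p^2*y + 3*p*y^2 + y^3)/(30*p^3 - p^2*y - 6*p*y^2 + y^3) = (-3*p^3 - p^2*y + 3*p*y^2 + y^3)/(30*p^3 - p^2*y - 6*p*y^2 + y^3)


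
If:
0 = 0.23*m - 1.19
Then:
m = 5.17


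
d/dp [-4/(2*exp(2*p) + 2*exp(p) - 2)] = (4*exp(p) + 2)*exp(p)/(exp(2*p) + exp(p) - 1)^2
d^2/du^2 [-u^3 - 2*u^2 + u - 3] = -6*u - 4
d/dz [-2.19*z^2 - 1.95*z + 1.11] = -4.38*z - 1.95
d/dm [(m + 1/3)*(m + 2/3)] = 2*m + 1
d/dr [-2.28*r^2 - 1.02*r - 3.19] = -4.56*r - 1.02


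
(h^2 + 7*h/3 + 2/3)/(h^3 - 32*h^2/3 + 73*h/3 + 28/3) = (h + 2)/(h^2 - 11*h + 28)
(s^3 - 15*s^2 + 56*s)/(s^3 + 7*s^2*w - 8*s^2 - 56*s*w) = (s - 7)/(s + 7*w)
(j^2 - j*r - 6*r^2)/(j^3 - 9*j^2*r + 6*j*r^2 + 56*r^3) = (j - 3*r)/(j^2 - 11*j*r + 28*r^2)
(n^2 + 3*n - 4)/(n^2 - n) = (n + 4)/n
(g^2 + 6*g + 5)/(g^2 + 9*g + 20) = (g + 1)/(g + 4)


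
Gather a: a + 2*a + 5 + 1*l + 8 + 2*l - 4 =3*a + 3*l + 9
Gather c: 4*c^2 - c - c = 4*c^2 - 2*c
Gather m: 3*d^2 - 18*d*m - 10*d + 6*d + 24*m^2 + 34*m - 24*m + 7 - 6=3*d^2 - 4*d + 24*m^2 + m*(10 - 18*d) + 1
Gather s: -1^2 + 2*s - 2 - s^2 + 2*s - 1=-s^2 + 4*s - 4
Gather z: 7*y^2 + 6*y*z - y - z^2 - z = 7*y^2 - y - z^2 + z*(6*y - 1)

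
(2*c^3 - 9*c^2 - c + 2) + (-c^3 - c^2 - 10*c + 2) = c^3 - 10*c^2 - 11*c + 4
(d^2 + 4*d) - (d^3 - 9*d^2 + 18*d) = -d^3 + 10*d^2 - 14*d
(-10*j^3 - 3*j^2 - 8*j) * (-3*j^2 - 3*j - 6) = 30*j^5 + 39*j^4 + 93*j^3 + 42*j^2 + 48*j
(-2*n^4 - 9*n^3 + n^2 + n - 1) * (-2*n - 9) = 4*n^5 + 36*n^4 + 79*n^3 - 11*n^2 - 7*n + 9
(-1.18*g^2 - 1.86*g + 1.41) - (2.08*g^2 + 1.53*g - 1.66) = -3.26*g^2 - 3.39*g + 3.07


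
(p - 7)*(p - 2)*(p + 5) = p^3 - 4*p^2 - 31*p + 70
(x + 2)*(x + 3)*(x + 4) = x^3 + 9*x^2 + 26*x + 24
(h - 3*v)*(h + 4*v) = h^2 + h*v - 12*v^2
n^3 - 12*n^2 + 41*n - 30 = (n - 6)*(n - 5)*(n - 1)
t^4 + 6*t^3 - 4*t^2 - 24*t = t*(t - 2)*(t + 2)*(t + 6)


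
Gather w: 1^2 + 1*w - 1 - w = 0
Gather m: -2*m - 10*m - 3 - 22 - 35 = -12*m - 60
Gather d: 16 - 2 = 14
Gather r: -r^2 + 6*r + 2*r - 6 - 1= -r^2 + 8*r - 7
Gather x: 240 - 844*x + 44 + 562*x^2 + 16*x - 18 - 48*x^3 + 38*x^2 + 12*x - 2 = -48*x^3 + 600*x^2 - 816*x + 264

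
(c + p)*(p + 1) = c*p + c + p^2 + p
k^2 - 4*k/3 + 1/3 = (k - 1)*(k - 1/3)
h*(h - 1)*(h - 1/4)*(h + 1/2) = h^4 - 3*h^3/4 - 3*h^2/8 + h/8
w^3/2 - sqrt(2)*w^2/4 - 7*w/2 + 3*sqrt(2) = (w/2 + sqrt(2))*(w - 3*sqrt(2)/2)*(w - sqrt(2))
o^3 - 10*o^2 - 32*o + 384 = (o - 8)^2*(o + 6)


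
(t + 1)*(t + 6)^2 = t^3 + 13*t^2 + 48*t + 36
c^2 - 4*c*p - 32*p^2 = (c - 8*p)*(c + 4*p)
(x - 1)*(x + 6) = x^2 + 5*x - 6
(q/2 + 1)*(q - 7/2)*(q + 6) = q^3/2 + 9*q^2/4 - 8*q - 21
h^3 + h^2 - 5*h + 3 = (h - 1)^2*(h + 3)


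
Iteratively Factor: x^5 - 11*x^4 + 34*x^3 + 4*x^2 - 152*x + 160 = (x - 2)*(x^4 - 9*x^3 + 16*x^2 + 36*x - 80) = (x - 5)*(x - 2)*(x^3 - 4*x^2 - 4*x + 16) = (x - 5)*(x - 4)*(x - 2)*(x^2 - 4) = (x - 5)*(x - 4)*(x - 2)*(x + 2)*(x - 2)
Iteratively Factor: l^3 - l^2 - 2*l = (l + 1)*(l^2 - 2*l) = l*(l + 1)*(l - 2)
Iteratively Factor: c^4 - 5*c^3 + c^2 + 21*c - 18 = (c - 1)*(c^3 - 4*c^2 - 3*c + 18) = (c - 3)*(c - 1)*(c^2 - c - 6) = (c - 3)^2*(c - 1)*(c + 2)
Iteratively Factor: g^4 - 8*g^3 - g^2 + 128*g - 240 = (g - 3)*(g^3 - 5*g^2 - 16*g + 80) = (g - 3)*(g + 4)*(g^2 - 9*g + 20) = (g - 5)*(g - 3)*(g + 4)*(g - 4)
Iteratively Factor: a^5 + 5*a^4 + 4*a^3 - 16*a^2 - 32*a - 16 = (a + 2)*(a^4 + 3*a^3 - 2*a^2 - 12*a - 8) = (a + 1)*(a + 2)*(a^3 + 2*a^2 - 4*a - 8) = (a + 1)*(a + 2)^2*(a^2 - 4) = (a - 2)*(a + 1)*(a + 2)^2*(a + 2)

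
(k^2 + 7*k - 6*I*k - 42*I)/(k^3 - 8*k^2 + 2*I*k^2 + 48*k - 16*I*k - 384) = (k + 7)/(k^2 + 8*k*(-1 + I) - 64*I)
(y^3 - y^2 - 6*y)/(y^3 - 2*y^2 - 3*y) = (y + 2)/(y + 1)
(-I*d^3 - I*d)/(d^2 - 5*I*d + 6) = d*(-I*d - 1)/(d - 6*I)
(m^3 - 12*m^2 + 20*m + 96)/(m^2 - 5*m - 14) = (m^2 - 14*m + 48)/(m - 7)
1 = 1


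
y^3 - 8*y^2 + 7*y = y*(y - 7)*(y - 1)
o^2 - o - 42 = (o - 7)*(o + 6)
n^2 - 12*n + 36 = (n - 6)^2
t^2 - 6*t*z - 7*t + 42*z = (t - 7)*(t - 6*z)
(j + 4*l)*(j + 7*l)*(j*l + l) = j^3*l + 11*j^2*l^2 + j^2*l + 28*j*l^3 + 11*j*l^2 + 28*l^3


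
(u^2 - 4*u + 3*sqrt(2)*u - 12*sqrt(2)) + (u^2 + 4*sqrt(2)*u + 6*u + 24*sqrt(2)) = 2*u^2 + 2*u + 7*sqrt(2)*u + 12*sqrt(2)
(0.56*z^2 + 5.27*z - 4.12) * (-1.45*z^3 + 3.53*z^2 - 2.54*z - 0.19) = -0.812*z^5 - 5.6647*z^4 + 23.1547*z^3 - 28.0358*z^2 + 9.4635*z + 0.7828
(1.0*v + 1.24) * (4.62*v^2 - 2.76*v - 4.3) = 4.62*v^3 + 2.9688*v^2 - 7.7224*v - 5.332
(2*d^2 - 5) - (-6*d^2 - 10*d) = 8*d^2 + 10*d - 5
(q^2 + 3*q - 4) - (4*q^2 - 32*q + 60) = -3*q^2 + 35*q - 64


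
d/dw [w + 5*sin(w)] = 5*cos(w) + 1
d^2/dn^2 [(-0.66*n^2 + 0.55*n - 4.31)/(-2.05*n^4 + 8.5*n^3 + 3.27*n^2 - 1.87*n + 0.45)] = (16.6419*n^8 - 96.7395*n^7 + 619.81412*n^6 - 2499.71727*n^5 + 3215.19612*n^4 + 1916.167218*n^3 - 67.3967460000001*n^2 - 252.189864*n + 16.800598)/(8.615125*n^12 - 107.16375*n^11 + 403.110975*n^10 - 248.670475*n^9 - 844.19304*n^8 + 104.48778*n^7 + 218.962002*n^6 - 114.580731*n^5 - 4.578129*n^4 + 17.885683*n^3 - 6.70734*n^2 + 1.136025*n - 0.091125)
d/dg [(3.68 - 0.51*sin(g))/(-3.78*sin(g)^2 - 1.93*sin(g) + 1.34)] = (-1.9278*sin(g)^2 + 27.8208*sin(g) + 6.419)*cos(g)/(14.2884*sin(g)^4 + 14.5908*sin(g)^3 - 6.4055*sin(g)^2 - 5.1724*sin(g) + 1.7956)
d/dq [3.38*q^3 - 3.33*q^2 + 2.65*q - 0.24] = 10.14*q^2 - 6.66*q + 2.65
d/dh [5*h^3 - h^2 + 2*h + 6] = 15*h^2 - 2*h + 2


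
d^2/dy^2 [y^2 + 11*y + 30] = 2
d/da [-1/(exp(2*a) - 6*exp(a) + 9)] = 2*(exp(a) - 3)*exp(a)/(exp(2*a) - 6*exp(a) + 9)^2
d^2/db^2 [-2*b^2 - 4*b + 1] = -4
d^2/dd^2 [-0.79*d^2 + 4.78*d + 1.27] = -1.58000000000000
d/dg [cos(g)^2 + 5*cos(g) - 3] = -(2*cos(g) + 5)*sin(g)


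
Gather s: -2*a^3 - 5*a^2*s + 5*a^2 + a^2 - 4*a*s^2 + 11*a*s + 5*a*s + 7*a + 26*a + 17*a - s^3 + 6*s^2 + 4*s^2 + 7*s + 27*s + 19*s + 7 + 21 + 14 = -2*a^3 + 6*a^2 + 50*a - s^3 + s^2*(10 - 4*a) + s*(-5*a^2 + 16*a + 53) + 42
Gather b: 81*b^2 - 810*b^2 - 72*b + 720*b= -729*b^2 + 648*b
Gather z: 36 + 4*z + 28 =4*z + 64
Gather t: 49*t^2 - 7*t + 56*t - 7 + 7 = 49*t^2 + 49*t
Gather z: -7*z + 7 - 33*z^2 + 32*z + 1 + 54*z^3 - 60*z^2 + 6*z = 54*z^3 - 93*z^2 + 31*z + 8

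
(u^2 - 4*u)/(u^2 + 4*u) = (u - 4)/(u + 4)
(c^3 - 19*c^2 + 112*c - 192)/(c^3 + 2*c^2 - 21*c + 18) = (c^2 - 16*c + 64)/(c^2 + 5*c - 6)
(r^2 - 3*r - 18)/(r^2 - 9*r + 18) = (r + 3)/(r - 3)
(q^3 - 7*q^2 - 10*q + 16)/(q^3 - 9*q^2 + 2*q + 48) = (q - 1)/(q - 3)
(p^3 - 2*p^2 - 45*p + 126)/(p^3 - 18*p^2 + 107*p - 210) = (p^2 + 4*p - 21)/(p^2 - 12*p + 35)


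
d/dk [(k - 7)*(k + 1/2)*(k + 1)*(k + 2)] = 4*k^3 - 21*k^2/2 - 42*k - 47/2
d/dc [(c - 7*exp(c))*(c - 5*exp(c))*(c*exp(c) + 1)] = (c + 1)*(c - 7*exp(c))*(c - 5*exp(c))*exp(c) - (c - 7*exp(c))*(c*exp(c) + 1)*(5*exp(c) - 1) - (c - 5*exp(c))*(c*exp(c) + 1)*(7*exp(c) - 1)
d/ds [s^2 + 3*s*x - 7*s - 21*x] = 2*s + 3*x - 7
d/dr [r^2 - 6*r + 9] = 2*r - 6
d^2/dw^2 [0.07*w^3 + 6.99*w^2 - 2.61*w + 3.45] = 0.42*w + 13.98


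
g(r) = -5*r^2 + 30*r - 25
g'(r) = 30 - 10*r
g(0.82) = -3.76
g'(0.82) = 21.80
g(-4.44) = -256.77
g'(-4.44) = 74.40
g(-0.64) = -46.25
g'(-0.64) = 36.40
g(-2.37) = -124.18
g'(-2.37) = 53.70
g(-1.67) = -89.04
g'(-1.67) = 46.70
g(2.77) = 19.74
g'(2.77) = 2.30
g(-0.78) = -51.44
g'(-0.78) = 37.80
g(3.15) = 19.89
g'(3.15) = -1.50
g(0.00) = -25.00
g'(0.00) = 30.00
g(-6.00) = -385.00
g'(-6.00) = 90.00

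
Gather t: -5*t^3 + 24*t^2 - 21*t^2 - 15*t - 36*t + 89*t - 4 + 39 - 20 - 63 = -5*t^3 + 3*t^2 + 38*t - 48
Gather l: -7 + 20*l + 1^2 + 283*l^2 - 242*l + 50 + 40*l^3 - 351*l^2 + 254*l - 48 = 40*l^3 - 68*l^2 + 32*l - 4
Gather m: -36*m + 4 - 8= -36*m - 4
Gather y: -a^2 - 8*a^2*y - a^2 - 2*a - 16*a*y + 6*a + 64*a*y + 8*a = -2*a^2 + 12*a + y*(-8*a^2 + 48*a)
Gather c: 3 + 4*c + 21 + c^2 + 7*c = c^2 + 11*c + 24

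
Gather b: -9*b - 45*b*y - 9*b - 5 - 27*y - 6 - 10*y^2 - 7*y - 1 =b*(-45*y - 18) - 10*y^2 - 34*y - 12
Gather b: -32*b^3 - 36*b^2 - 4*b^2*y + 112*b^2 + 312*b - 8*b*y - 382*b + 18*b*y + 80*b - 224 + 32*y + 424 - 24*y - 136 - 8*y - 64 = -32*b^3 + b^2*(76 - 4*y) + b*(10*y + 10)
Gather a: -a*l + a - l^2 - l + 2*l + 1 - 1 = a*(1 - l) - l^2 + l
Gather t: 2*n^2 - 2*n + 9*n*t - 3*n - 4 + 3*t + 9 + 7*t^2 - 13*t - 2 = 2*n^2 - 5*n + 7*t^2 + t*(9*n - 10) + 3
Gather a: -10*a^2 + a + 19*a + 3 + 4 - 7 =-10*a^2 + 20*a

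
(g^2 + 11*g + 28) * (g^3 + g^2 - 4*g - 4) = g^5 + 12*g^4 + 35*g^3 - 20*g^2 - 156*g - 112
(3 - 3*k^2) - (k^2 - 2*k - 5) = -4*k^2 + 2*k + 8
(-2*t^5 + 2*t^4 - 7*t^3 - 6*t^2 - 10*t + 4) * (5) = -10*t^5 + 10*t^4 - 35*t^3 - 30*t^2 - 50*t + 20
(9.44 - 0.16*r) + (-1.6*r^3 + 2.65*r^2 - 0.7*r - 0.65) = -1.6*r^3 + 2.65*r^2 - 0.86*r + 8.79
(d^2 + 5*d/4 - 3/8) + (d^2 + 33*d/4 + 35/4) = 2*d^2 + 19*d/2 + 67/8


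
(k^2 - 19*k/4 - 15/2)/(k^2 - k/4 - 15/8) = 2*(k - 6)/(2*k - 3)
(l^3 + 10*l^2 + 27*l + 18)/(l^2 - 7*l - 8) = (l^2 + 9*l + 18)/(l - 8)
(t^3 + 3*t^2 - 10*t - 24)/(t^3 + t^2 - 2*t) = (t^2 + t - 12)/(t*(t - 1))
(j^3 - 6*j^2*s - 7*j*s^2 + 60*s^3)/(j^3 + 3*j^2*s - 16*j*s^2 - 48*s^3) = (j - 5*s)/(j + 4*s)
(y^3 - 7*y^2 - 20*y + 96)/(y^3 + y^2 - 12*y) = (y - 8)/y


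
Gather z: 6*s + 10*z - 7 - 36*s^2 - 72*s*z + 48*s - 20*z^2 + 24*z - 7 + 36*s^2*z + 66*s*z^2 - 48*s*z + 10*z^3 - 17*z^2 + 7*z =-36*s^2 + 54*s + 10*z^3 + z^2*(66*s - 37) + z*(36*s^2 - 120*s + 41) - 14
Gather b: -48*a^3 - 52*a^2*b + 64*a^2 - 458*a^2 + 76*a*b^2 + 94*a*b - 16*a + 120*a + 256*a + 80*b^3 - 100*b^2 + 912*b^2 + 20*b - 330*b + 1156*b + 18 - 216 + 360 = -48*a^3 - 394*a^2 + 360*a + 80*b^3 + b^2*(76*a + 812) + b*(-52*a^2 + 94*a + 846) + 162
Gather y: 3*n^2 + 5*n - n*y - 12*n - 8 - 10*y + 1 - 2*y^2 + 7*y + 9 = 3*n^2 - 7*n - 2*y^2 + y*(-n - 3) + 2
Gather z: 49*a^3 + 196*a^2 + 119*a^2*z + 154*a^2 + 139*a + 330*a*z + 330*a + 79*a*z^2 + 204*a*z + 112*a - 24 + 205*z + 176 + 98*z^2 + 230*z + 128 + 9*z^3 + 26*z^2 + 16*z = 49*a^3 + 350*a^2 + 581*a + 9*z^3 + z^2*(79*a + 124) + z*(119*a^2 + 534*a + 451) + 280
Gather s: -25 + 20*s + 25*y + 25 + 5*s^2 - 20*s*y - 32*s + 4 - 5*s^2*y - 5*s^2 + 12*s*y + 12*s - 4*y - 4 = -5*s^2*y - 8*s*y + 21*y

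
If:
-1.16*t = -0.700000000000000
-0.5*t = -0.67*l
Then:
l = 0.45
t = 0.60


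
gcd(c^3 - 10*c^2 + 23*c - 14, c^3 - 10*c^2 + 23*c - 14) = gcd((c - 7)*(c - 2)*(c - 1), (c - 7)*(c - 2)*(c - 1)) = c^3 - 10*c^2 + 23*c - 14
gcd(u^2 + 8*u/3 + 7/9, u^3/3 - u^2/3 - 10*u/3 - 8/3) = 1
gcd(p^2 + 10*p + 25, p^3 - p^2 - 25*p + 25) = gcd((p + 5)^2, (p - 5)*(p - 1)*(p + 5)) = p + 5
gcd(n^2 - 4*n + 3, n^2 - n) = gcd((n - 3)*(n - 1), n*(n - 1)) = n - 1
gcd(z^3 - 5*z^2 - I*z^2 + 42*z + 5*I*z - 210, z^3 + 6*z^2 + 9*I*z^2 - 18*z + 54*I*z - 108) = z + 6*I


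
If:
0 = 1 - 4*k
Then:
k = 1/4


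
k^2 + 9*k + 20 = (k + 4)*(k + 5)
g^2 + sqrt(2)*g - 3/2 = (g - sqrt(2)/2)*(g + 3*sqrt(2)/2)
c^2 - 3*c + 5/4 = (c - 5/2)*(c - 1/2)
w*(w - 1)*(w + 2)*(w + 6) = w^4 + 7*w^3 + 4*w^2 - 12*w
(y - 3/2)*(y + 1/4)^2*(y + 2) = y^4 + y^3 - 43*y^2/16 - 47*y/32 - 3/16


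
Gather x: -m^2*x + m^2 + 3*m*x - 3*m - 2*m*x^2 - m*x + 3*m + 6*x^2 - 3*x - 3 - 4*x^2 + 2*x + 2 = m^2 + x^2*(2 - 2*m) + x*(-m^2 + 2*m - 1) - 1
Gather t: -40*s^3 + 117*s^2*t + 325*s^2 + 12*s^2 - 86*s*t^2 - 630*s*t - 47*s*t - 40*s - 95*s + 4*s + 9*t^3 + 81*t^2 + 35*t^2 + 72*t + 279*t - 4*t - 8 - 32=-40*s^3 + 337*s^2 - 131*s + 9*t^3 + t^2*(116 - 86*s) + t*(117*s^2 - 677*s + 347) - 40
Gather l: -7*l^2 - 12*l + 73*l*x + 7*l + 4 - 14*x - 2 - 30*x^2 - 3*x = -7*l^2 + l*(73*x - 5) - 30*x^2 - 17*x + 2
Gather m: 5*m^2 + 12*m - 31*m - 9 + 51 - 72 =5*m^2 - 19*m - 30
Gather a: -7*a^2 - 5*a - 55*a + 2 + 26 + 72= -7*a^2 - 60*a + 100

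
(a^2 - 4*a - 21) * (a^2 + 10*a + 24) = a^4 + 6*a^3 - 37*a^2 - 306*a - 504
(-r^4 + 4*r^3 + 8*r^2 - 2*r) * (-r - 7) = r^5 + 3*r^4 - 36*r^3 - 54*r^2 + 14*r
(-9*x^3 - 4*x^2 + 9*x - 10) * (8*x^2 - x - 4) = -72*x^5 - 23*x^4 + 112*x^3 - 73*x^2 - 26*x + 40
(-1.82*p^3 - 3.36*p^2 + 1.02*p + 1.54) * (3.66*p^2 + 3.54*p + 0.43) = -6.6612*p^5 - 18.7404*p^4 - 8.9438*p^3 + 7.8024*p^2 + 5.8902*p + 0.6622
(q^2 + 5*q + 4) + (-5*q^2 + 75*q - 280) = -4*q^2 + 80*q - 276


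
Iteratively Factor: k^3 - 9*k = (k + 3)*(k^2 - 3*k) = (k - 3)*(k + 3)*(k)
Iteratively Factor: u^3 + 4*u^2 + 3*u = (u + 1)*(u^2 + 3*u) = (u + 1)*(u + 3)*(u)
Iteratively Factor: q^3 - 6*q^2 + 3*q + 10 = (q + 1)*(q^2 - 7*q + 10) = (q - 5)*(q + 1)*(q - 2)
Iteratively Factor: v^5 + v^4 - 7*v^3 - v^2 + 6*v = (v - 1)*(v^4 + 2*v^3 - 5*v^2 - 6*v) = v*(v - 1)*(v^3 + 2*v^2 - 5*v - 6) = v*(v - 1)*(v + 1)*(v^2 + v - 6) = v*(v - 1)*(v + 1)*(v + 3)*(v - 2)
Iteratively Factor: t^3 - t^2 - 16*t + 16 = (t + 4)*(t^2 - 5*t + 4) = (t - 4)*(t + 4)*(t - 1)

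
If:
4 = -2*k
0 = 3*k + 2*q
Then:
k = -2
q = 3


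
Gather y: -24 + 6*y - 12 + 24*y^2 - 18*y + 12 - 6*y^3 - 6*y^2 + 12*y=-6*y^3 + 18*y^2 - 24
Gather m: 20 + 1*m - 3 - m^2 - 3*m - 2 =-m^2 - 2*m + 15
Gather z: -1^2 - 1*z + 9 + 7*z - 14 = 6*z - 6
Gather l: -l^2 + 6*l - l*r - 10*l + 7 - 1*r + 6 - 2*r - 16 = -l^2 + l*(-r - 4) - 3*r - 3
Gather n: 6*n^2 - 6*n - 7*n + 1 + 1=6*n^2 - 13*n + 2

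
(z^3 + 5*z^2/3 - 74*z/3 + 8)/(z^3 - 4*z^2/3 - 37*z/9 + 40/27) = 9*(z^2 + 2*z - 24)/(9*z^2 - 9*z - 40)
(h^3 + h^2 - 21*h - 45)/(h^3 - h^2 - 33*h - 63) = (h - 5)/(h - 7)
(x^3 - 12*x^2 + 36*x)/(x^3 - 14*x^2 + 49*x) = (x^2 - 12*x + 36)/(x^2 - 14*x + 49)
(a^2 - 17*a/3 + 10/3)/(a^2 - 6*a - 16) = (-3*a^2 + 17*a - 10)/(3*(-a^2 + 6*a + 16))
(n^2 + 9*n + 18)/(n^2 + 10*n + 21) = (n + 6)/(n + 7)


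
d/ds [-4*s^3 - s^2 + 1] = 2*s*(-6*s - 1)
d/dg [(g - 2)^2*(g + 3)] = (g - 2)*(3*g + 4)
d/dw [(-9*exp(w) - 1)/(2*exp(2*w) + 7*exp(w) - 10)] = (18*exp(2*w) + 4*exp(w) + 97)*exp(w)/(4*exp(4*w) + 28*exp(3*w) + 9*exp(2*w) - 140*exp(w) + 100)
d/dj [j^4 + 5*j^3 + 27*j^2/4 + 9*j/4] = 4*j^3 + 15*j^2 + 27*j/2 + 9/4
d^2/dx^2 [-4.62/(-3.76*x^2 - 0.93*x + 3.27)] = (-130.631424*x^2 - 32.310432*x + 4.62*(7.52*x + 0.93)*(15.04*x + 1.86) + 113.607648)/(3.76*x^2 + 0.93*x - 3.27)^3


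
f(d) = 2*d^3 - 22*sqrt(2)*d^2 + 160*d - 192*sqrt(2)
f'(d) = 6*d^2 - 44*sqrt(2)*d + 160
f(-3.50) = -1298.41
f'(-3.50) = 451.29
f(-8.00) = -4566.74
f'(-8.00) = 1041.80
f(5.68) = 0.00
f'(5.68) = 0.13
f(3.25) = -11.50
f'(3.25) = 21.14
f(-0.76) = -411.98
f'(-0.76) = 210.76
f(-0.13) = -292.86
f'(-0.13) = 168.19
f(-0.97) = -457.83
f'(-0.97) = 226.00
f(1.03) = -137.55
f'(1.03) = 102.27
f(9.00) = 106.34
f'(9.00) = 85.97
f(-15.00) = -16421.89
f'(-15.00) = 2443.38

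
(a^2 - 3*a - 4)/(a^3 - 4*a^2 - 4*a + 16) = (a + 1)/(a^2 - 4)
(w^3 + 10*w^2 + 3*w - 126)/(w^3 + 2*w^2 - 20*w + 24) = (w^2 + 4*w - 21)/(w^2 - 4*w + 4)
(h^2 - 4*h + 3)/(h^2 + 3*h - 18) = (h - 1)/(h + 6)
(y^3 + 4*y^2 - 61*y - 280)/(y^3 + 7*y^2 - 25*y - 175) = (y - 8)/(y - 5)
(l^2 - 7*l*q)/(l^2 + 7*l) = (l - 7*q)/(l + 7)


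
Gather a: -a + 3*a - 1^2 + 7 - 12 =2*a - 6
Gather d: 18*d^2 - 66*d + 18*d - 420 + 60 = 18*d^2 - 48*d - 360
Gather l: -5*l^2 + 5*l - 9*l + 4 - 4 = -5*l^2 - 4*l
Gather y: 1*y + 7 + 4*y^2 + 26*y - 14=4*y^2 + 27*y - 7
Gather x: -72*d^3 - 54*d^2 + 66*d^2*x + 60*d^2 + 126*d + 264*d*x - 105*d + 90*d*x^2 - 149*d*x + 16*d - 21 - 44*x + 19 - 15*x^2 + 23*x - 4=-72*d^3 + 6*d^2 + 37*d + x^2*(90*d - 15) + x*(66*d^2 + 115*d - 21) - 6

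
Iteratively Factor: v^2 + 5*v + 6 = (v + 3)*(v + 2)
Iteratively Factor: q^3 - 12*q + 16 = (q - 2)*(q^2 + 2*q - 8) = (q - 2)*(q + 4)*(q - 2)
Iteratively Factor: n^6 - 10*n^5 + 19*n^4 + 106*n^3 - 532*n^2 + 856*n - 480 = (n - 5)*(n^5 - 5*n^4 - 6*n^3 + 76*n^2 - 152*n + 96) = (n - 5)*(n - 3)*(n^4 - 2*n^3 - 12*n^2 + 40*n - 32) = (n - 5)*(n - 3)*(n - 2)*(n^3 - 12*n + 16) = (n - 5)*(n - 3)*(n - 2)^2*(n^2 + 2*n - 8) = (n - 5)*(n - 3)*(n - 2)^3*(n + 4)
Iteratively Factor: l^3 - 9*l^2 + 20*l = (l - 5)*(l^2 - 4*l) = (l - 5)*(l - 4)*(l)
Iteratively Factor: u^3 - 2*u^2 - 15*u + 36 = (u + 4)*(u^2 - 6*u + 9) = (u - 3)*(u + 4)*(u - 3)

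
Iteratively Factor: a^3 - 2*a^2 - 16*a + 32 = (a - 4)*(a^2 + 2*a - 8) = (a - 4)*(a - 2)*(a + 4)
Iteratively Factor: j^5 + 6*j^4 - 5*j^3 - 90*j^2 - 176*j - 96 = (j + 2)*(j^4 + 4*j^3 - 13*j^2 - 64*j - 48) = (j - 4)*(j + 2)*(j^3 + 8*j^2 + 19*j + 12) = (j - 4)*(j + 1)*(j + 2)*(j^2 + 7*j + 12) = (j - 4)*(j + 1)*(j + 2)*(j + 3)*(j + 4)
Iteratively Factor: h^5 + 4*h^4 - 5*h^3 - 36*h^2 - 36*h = (h + 3)*(h^4 + h^3 - 8*h^2 - 12*h) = h*(h + 3)*(h^3 + h^2 - 8*h - 12) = h*(h + 2)*(h + 3)*(h^2 - h - 6) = h*(h + 2)^2*(h + 3)*(h - 3)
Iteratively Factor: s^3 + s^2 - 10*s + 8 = (s - 2)*(s^2 + 3*s - 4) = (s - 2)*(s - 1)*(s + 4)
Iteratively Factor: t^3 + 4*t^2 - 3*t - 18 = (t + 3)*(t^2 + t - 6) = (t + 3)^2*(t - 2)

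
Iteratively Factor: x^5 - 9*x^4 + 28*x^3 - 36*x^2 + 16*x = (x - 2)*(x^4 - 7*x^3 + 14*x^2 - 8*x) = x*(x - 2)*(x^3 - 7*x^2 + 14*x - 8) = x*(x - 2)^2*(x^2 - 5*x + 4) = x*(x - 4)*(x - 2)^2*(x - 1)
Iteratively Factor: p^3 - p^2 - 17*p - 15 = (p + 1)*(p^2 - 2*p - 15) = (p - 5)*(p + 1)*(p + 3)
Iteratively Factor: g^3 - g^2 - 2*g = (g + 1)*(g^2 - 2*g) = g*(g + 1)*(g - 2)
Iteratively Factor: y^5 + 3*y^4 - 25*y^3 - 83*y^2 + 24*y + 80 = (y - 5)*(y^4 + 8*y^3 + 15*y^2 - 8*y - 16) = (y - 5)*(y - 1)*(y^3 + 9*y^2 + 24*y + 16) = (y - 5)*(y - 1)*(y + 4)*(y^2 + 5*y + 4) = (y - 5)*(y - 1)*(y + 1)*(y + 4)*(y + 4)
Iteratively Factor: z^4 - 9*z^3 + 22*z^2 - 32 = (z - 4)*(z^3 - 5*z^2 + 2*z + 8) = (z - 4)^2*(z^2 - z - 2) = (z - 4)^2*(z + 1)*(z - 2)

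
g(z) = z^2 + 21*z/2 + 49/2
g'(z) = 2*z + 21/2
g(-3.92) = -1.29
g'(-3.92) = 2.66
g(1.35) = 40.50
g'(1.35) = 13.20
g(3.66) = 76.33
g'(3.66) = 17.82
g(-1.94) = 7.89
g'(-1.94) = 6.62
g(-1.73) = 9.33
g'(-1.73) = 7.04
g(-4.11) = -1.76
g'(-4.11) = 2.28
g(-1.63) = 10.04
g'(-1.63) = 7.24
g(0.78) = 33.30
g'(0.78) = 12.06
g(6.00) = 123.50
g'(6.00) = 22.50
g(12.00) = 294.50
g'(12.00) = 34.50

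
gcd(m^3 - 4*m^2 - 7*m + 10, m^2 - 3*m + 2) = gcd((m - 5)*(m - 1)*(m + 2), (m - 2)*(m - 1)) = m - 1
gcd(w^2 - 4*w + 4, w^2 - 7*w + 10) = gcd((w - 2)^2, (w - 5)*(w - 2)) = w - 2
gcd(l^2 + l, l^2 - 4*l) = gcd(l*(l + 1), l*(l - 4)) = l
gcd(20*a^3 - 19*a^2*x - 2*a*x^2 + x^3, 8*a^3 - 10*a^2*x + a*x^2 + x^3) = -4*a^2 + 3*a*x + x^2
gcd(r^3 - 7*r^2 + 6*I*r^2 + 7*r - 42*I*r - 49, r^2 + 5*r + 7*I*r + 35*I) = r + 7*I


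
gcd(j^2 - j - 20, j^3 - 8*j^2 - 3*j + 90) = j - 5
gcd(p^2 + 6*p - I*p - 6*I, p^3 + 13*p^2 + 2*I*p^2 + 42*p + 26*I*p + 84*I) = p + 6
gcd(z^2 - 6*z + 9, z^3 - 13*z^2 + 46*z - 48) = z - 3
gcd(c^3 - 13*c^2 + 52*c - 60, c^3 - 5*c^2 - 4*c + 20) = c^2 - 7*c + 10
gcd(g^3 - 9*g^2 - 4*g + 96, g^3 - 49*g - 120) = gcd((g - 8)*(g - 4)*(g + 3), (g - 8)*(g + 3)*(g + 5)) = g^2 - 5*g - 24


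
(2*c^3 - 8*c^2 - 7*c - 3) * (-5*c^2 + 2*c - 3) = -10*c^5 + 44*c^4 + 13*c^3 + 25*c^2 + 15*c + 9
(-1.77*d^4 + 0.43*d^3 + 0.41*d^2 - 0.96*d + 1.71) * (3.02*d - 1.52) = -5.3454*d^5 + 3.989*d^4 + 0.5846*d^3 - 3.5224*d^2 + 6.6234*d - 2.5992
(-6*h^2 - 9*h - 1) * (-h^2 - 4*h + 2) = 6*h^4 + 33*h^3 + 25*h^2 - 14*h - 2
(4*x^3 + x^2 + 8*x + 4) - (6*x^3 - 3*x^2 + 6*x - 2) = -2*x^3 + 4*x^2 + 2*x + 6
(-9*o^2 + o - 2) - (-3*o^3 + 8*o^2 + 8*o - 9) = 3*o^3 - 17*o^2 - 7*o + 7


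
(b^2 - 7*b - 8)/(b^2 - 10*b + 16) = (b + 1)/(b - 2)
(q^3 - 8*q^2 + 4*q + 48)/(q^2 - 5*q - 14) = (q^2 - 10*q + 24)/(q - 7)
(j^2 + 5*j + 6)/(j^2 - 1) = (j^2 + 5*j + 6)/(j^2 - 1)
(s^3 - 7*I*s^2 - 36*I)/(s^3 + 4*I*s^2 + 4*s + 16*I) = (s^2 - 9*I*s - 18)/(s^2 + 2*I*s + 8)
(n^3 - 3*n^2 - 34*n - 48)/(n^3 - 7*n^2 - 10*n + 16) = (n + 3)/(n - 1)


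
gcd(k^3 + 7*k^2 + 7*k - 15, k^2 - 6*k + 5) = k - 1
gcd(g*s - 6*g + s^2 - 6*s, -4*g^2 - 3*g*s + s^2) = g + s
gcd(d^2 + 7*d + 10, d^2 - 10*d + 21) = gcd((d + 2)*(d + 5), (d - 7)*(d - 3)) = 1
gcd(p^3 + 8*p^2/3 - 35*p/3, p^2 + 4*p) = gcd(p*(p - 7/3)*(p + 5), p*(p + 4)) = p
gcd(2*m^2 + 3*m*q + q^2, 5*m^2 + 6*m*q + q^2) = m + q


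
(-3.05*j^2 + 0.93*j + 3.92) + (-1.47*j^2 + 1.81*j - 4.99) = -4.52*j^2 + 2.74*j - 1.07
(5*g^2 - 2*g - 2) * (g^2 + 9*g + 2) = 5*g^4 + 43*g^3 - 10*g^2 - 22*g - 4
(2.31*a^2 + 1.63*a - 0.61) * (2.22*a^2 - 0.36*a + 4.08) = 5.1282*a^4 + 2.787*a^3 + 7.4838*a^2 + 6.87*a - 2.4888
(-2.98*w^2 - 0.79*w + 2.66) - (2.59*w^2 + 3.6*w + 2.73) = -5.57*w^2 - 4.39*w - 0.0699999999999998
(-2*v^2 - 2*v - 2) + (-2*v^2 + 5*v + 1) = -4*v^2 + 3*v - 1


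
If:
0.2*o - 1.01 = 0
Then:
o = 5.05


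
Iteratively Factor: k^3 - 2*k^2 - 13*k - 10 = (k + 1)*(k^2 - 3*k - 10) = (k - 5)*(k + 1)*(k + 2)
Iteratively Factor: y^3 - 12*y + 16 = (y + 4)*(y^2 - 4*y + 4) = (y - 2)*(y + 4)*(y - 2)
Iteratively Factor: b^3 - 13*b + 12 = (b - 1)*(b^2 + b - 12) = (b - 3)*(b - 1)*(b + 4)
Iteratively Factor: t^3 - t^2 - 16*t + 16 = (t + 4)*(t^2 - 5*t + 4) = (t - 4)*(t + 4)*(t - 1)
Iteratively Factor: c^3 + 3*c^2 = (c)*(c^2 + 3*c) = c^2*(c + 3)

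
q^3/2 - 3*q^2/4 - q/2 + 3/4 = (q/2 + 1/2)*(q - 3/2)*(q - 1)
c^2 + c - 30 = (c - 5)*(c + 6)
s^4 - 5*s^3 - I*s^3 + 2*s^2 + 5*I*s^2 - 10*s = s*(s - 5)*(s - 2*I)*(s + I)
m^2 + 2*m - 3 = (m - 1)*(m + 3)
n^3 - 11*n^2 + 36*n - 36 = (n - 6)*(n - 3)*(n - 2)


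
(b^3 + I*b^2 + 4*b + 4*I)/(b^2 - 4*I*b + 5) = (b^2 + 4)/(b - 5*I)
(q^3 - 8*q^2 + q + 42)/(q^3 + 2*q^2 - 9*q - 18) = (q - 7)/(q + 3)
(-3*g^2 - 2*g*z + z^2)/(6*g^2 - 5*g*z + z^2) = (g + z)/(-2*g + z)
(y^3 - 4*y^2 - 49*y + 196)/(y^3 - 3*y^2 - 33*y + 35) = (y^2 + 3*y - 28)/(y^2 + 4*y - 5)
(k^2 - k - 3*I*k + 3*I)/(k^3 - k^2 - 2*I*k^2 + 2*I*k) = (k - 3*I)/(k*(k - 2*I))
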